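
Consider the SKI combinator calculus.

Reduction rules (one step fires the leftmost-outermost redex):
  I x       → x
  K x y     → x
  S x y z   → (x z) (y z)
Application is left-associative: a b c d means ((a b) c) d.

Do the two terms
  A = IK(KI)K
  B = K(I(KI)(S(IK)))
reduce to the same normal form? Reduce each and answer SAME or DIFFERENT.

Term A:
  start: IK(KI)K
  step 1: K(KI)K
  step 2: KI

Term B:
  start: K(I(KI)(S(IK)))
  step 1: K(KI(S(IK)))
  step 2: KI

Answer: SAME — A ⇓ KI, B ⇓ KI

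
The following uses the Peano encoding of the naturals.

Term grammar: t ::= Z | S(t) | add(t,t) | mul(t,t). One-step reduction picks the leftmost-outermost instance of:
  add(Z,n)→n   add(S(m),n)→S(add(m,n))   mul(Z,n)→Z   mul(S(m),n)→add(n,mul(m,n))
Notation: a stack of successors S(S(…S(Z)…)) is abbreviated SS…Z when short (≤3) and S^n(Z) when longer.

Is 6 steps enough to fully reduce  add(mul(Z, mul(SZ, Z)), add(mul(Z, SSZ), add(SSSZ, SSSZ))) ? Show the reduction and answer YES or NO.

  start: add(mul(Z, mul(SZ, Z)), add(mul(Z, SSZ), add(SSSZ, SSSZ)))
  [1] add(Z, add(mul(Z, SSZ), add(SSSZ, SSSZ)))
  [2] add(mul(Z, SSZ), add(SSSZ, SSSZ))
  [3] add(Z, add(SSSZ, SSSZ))
  [4] add(SSSZ, SSSZ)
  [5] S(add(SSZ, SSSZ))
  [6] S(S(add(SZ, SSSZ)))

Answer: NO — after 6 steps the term is S(S(add(SZ, SSSZ))), not yet normal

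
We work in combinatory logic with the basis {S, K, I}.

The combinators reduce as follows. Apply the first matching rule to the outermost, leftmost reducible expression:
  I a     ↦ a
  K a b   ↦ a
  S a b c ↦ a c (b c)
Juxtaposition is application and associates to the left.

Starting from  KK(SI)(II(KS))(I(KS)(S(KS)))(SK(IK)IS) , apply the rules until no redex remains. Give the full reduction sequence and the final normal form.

Answer: normal form = S  (in 5 steps)

Working:
  start: KK(SI)(II(KS))(I(KS)(S(KS)))(SK(IK)IS)
  [1] K(II(KS))(I(KS)(S(KS)))(SK(IK)IS)
  [2] II(KS)(SK(IK)IS)
  [3] I(KS)(SK(IK)IS)
  [4] KS(SK(IK)IS)
  [5] S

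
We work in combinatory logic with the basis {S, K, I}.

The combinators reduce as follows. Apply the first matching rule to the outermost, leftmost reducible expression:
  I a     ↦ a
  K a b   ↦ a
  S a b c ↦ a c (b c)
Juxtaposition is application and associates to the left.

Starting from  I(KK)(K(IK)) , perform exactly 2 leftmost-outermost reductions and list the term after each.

  start: I(KK)(K(IK))
  [1] KK(K(IK))
  [2] K

Answer: after 2 steps: K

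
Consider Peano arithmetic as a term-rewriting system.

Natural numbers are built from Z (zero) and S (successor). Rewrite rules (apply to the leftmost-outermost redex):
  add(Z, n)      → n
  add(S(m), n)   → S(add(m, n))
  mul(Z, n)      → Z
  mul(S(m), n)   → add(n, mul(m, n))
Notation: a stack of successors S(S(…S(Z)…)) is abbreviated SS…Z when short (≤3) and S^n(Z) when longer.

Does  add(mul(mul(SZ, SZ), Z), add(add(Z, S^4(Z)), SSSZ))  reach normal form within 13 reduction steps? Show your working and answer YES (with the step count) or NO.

  start: add(mul(mul(SZ, SZ), Z), add(add(Z, S^4(Z)), SSSZ))
  [1] add(mul(add(SZ, mul(Z, SZ)), Z), add(add(Z, S^4(Z)), SSSZ))
  [2] add(mul(S(add(Z, mul(Z, SZ))), Z), add(add(Z, S^4(Z)), SSSZ))
  [3] add(add(Z, mul(add(Z, mul(Z, SZ)), Z)), add(add(Z, S^4(Z)), SSSZ))
  [4] add(mul(add(Z, mul(Z, SZ)), Z), add(add(Z, S^4(Z)), SSSZ))
  [5] add(mul(mul(Z, SZ), Z), add(add(Z, S^4(Z)), SSSZ))
  [6] add(mul(Z, Z), add(add(Z, S^4(Z)), SSSZ))
  [7] add(Z, add(add(Z, S^4(Z)), SSSZ))
  [8] add(add(Z, S^4(Z)), SSSZ)
  [9] add(S^4(Z), SSSZ)
  [10] S(add(SSSZ, SSSZ))
  [11] S(S(add(SSZ, SSSZ)))
  [12] S(S(S(add(SZ, SSSZ))))
  [13] S(S(S(S(add(Z, SSSZ)))))

Answer: NO — after 13 steps the term is S(S(S(S(add(Z, SSSZ))))), not yet normal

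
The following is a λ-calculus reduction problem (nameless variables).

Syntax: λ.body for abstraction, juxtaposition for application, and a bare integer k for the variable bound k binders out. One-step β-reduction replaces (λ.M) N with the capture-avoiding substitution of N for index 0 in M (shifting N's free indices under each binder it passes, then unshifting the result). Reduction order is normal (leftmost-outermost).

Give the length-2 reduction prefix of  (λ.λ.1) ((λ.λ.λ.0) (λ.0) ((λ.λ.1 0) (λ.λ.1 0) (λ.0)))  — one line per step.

Answer: after 2 steps: λ.(λ.λ.0) ((λ.λ.1 0) (λ.λ.1 0) (λ.0))

Working:
  start: (λ.λ.1) ((λ.λ.λ.0) (λ.0) ((λ.λ.1 0) (λ.λ.1 0) (λ.0)))
  →1  λ.(λ.λ.λ.0) (λ.0) ((λ.λ.1 0) (λ.λ.1 0) (λ.0))
  →2  λ.(λ.λ.0) ((λ.λ.1 0) (λ.λ.1 0) (λ.0))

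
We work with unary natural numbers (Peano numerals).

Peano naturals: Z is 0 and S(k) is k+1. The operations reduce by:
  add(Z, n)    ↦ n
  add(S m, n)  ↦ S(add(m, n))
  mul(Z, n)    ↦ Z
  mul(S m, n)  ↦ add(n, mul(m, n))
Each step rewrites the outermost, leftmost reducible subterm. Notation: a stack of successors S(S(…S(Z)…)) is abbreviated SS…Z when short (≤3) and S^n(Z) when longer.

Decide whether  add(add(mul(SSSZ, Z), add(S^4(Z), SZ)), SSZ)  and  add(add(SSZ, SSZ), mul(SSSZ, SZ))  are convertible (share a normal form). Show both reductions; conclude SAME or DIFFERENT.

Term A:
  start: add(add(mul(SSSZ, Z), add(S^4(Z), SZ)), SSZ)
  step 1: add(add(add(Z, mul(SSZ, Z)), add(S^4(Z), SZ)), SSZ)
  step 2: add(add(mul(SSZ, Z), add(S^4(Z), SZ)), SSZ)
  step 3: add(add(add(Z, mul(SZ, Z)), add(S^4(Z), SZ)), SSZ)
  step 4: add(add(mul(SZ, Z), add(S^4(Z), SZ)), SSZ)
  step 5: add(add(add(Z, mul(Z, Z)), add(S^4(Z), SZ)), SSZ)
  step 6: add(add(mul(Z, Z), add(S^4(Z), SZ)), SSZ)
  step 7: add(add(Z, add(S^4(Z), SZ)), SSZ)
  step 8: add(add(S^4(Z), SZ), SSZ)
  step 9: add(S(add(SSSZ, SZ)), SSZ)
  step 10: S(add(add(SSSZ, SZ), SSZ))
  step 11: S(add(S(add(SSZ, SZ)), SSZ))
  step 12: S(S(add(add(SSZ, SZ), SSZ)))
  step 13: S(S(add(S(add(SZ, SZ)), SSZ)))
  step 14: S(S(S(add(add(SZ, SZ), SSZ))))
  step 15: S(S(S(add(S(add(Z, SZ)), SSZ))))
  step 16: S(S(S(S(add(add(Z, SZ), SSZ)))))
  step 17: S(S(S(S(add(SZ, SSZ)))))
  step 18: S(S(S(S(S(add(Z, SSZ))))))
  step 19: S^7(Z)

Term B:
  start: add(add(SSZ, SSZ), mul(SSSZ, SZ))
  step 1: add(S(add(SZ, SSZ)), mul(SSSZ, SZ))
  step 2: S(add(add(SZ, SSZ), mul(SSSZ, SZ)))
  step 3: S(add(S(add(Z, SSZ)), mul(SSSZ, SZ)))
  step 4: S(S(add(add(Z, SSZ), mul(SSSZ, SZ))))
  step 5: S(S(add(SSZ, mul(SSSZ, SZ))))
  step 6: S(S(S(add(SZ, mul(SSSZ, SZ)))))
  step 7: S(S(S(S(add(Z, mul(SSSZ, SZ))))))
  step 8: S(S(S(S(mul(SSSZ, SZ)))))
  step 9: S(S(S(S(add(SZ, mul(SSZ, SZ))))))
  step 10: S(S(S(S(S(add(Z, mul(SSZ, SZ)))))))
  step 11: S(S(S(S(S(mul(SSZ, SZ))))))
  step 12: S(S(S(S(S(add(SZ, mul(SZ, SZ)))))))
  step 13: S(S(S(S(S(S(add(Z, mul(SZ, SZ))))))))
  step 14: S(S(S(S(S(S(mul(SZ, SZ)))))))
  step 15: S(S(S(S(S(S(add(SZ, mul(Z, SZ))))))))
  step 16: S(S(S(S(S(S(S(add(Z, mul(Z, SZ)))))))))
  step 17: S(S(S(S(S(S(S(mul(Z, SZ))))))))
  step 18: S^7(Z)

Answer: SAME — A ⇓ S^7(Z), B ⇓ S^7(Z)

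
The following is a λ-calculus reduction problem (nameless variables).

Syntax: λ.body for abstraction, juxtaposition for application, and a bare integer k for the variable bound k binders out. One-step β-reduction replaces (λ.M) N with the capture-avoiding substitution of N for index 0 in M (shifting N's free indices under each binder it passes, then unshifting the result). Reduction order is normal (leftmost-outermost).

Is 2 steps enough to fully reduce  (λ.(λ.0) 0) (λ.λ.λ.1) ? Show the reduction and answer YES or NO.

Answer: YES — reaches normal form λ.λ.λ.1 in 2 ≤ 2 steps

Reduction:
  start: (λ.(λ.0) 0) (λ.λ.λ.1)
  [1] (λ.0) (λ.λ.λ.1)
  [2] λ.λ.λ.1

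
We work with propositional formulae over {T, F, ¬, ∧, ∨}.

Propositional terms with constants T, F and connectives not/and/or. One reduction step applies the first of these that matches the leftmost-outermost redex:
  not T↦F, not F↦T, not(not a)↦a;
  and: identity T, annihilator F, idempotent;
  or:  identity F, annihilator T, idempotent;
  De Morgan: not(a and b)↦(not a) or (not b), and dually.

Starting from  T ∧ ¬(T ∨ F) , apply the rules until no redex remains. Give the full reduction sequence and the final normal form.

  start: T ∧ ¬(T ∨ F)
  [1] ¬(T ∨ F)
  [2] ¬T ∧ ¬F
  [3] F ∧ ¬F
  [4] F

Answer: normal form = F  (in 4 steps)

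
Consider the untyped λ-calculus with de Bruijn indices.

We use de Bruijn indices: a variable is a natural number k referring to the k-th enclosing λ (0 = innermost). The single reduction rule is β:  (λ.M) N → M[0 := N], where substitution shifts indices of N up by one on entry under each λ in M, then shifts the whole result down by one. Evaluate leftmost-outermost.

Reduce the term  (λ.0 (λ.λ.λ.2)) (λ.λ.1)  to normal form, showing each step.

  start: (λ.0 (λ.λ.λ.2)) (λ.λ.1)
  →1  (λ.λ.1) (λ.λ.λ.2)
  →2  λ.λ.λ.λ.2

Answer: normal form = λ.λ.λ.λ.2  (in 2 steps)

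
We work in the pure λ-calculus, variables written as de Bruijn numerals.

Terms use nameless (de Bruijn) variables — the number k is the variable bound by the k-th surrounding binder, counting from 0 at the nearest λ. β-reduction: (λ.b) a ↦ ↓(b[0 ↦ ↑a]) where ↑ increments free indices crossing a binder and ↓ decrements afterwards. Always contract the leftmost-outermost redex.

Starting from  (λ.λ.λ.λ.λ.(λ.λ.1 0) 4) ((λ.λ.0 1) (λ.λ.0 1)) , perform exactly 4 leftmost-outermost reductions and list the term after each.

  start: (λ.λ.λ.λ.λ.(λ.λ.1 0) 4) ((λ.λ.0 1) (λ.λ.0 1))
  [1] λ.λ.λ.λ.(λ.λ.1 0) ((λ.λ.0 1) (λ.λ.0 1))
  [2] λ.λ.λ.λ.λ.(λ.λ.0 1) (λ.λ.0 1) 0
  [3] λ.λ.λ.λ.λ.(λ.0 (λ.λ.0 1)) 0
  [4] λ.λ.λ.λ.λ.0 (λ.λ.0 1)

Answer: after 4 steps: λ.λ.λ.λ.λ.0 (λ.λ.0 1)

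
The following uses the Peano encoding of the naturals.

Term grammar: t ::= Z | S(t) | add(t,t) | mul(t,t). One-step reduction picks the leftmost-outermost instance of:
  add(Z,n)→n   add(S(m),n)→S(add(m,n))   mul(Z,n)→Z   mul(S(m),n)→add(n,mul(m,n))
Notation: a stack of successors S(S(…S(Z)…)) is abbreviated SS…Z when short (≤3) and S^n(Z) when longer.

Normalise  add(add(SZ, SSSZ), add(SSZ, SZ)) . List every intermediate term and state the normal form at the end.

Answer: normal form = S^7(Z)  (in 10 steps)

Derivation:
  start: add(add(SZ, SSSZ), add(SSZ, SZ))
  step 1: add(S(add(Z, SSSZ)), add(SSZ, SZ))
  step 2: S(add(add(Z, SSSZ), add(SSZ, SZ)))
  step 3: S(add(SSSZ, add(SSZ, SZ)))
  step 4: S(S(add(SSZ, add(SSZ, SZ))))
  step 5: S(S(S(add(SZ, add(SSZ, SZ)))))
  step 6: S(S(S(S(add(Z, add(SSZ, SZ))))))
  step 7: S(S(S(S(add(SSZ, SZ)))))
  step 8: S(S(S(S(S(add(SZ, SZ))))))
  step 9: S(S(S(S(S(S(add(Z, SZ)))))))
  step 10: S^7(Z)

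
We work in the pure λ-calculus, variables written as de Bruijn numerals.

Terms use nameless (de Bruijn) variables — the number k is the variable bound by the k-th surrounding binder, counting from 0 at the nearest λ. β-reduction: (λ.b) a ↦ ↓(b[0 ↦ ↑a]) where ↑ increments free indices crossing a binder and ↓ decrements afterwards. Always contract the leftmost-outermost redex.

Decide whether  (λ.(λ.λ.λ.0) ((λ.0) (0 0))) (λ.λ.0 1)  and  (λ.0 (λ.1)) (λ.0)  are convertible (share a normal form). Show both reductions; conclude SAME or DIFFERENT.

Answer: SAME — A ⇓ λ.λ.0, B ⇓ λ.λ.0

Reduction:
Term A:
  start: (λ.(λ.λ.λ.0) ((λ.0) (0 0))) (λ.λ.0 1)
  step 1: (λ.λ.λ.0) ((λ.0) ((λ.λ.0 1) (λ.λ.0 1)))
  step 2: λ.λ.0

Term B:
  start: (λ.0 (λ.1)) (λ.0)
  step 1: (λ.0) (λ.λ.0)
  step 2: λ.λ.0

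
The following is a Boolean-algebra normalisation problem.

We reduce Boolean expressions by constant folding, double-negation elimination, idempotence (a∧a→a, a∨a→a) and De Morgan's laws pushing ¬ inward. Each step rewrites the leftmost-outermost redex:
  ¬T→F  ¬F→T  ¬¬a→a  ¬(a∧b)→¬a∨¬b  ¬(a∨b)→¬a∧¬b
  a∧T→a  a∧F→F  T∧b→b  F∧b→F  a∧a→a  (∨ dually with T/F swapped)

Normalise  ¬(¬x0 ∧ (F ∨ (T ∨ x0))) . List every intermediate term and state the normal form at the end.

Answer: normal form = x0  (in 9 steps)

Reduction:
  start: ¬(¬x0 ∧ (F ∨ (T ∨ x0)))
  [1] ¬¬x0 ∨ ¬(F ∨ (T ∨ x0))
  [2] x0 ∨ ¬(F ∨ (T ∨ x0))
  [3] x0 ∨ (¬F ∧ ¬(T ∨ x0))
  [4] x0 ∨ (T ∧ ¬(T ∨ x0))
  [5] x0 ∨ ¬(T ∨ x0)
  [6] x0 ∨ (¬T ∧ ¬x0)
  [7] x0 ∨ (F ∧ ¬x0)
  [8] x0 ∨ F
  [9] x0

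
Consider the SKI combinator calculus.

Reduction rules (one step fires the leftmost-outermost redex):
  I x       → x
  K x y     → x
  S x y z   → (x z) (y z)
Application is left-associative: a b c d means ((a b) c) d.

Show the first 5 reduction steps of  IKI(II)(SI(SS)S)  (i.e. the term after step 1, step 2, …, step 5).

Answer: after 5 steps: S(SSS)

Working:
  start: IKI(II)(SI(SS)S)
  →1  KI(II)(SI(SS)S)
  →2  I(SI(SS)S)
  →3  SI(SS)S
  →4  IS(SSS)
  →5  S(SSS)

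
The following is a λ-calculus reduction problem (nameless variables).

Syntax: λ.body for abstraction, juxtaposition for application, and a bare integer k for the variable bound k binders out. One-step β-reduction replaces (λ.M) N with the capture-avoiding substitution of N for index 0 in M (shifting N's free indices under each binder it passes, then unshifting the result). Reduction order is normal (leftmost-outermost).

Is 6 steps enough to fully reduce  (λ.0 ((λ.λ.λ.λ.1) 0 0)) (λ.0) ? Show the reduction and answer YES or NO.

Answer: YES — reaches normal form λ.λ.1 in 4 ≤ 6 steps

Derivation:
  start: (λ.0 ((λ.λ.λ.λ.1) 0 0)) (λ.0)
  [1] (λ.0) ((λ.λ.λ.λ.1) (λ.0) (λ.0))
  [2] (λ.λ.λ.λ.1) (λ.0) (λ.0)
  [3] (λ.λ.λ.1) (λ.0)
  [4] λ.λ.1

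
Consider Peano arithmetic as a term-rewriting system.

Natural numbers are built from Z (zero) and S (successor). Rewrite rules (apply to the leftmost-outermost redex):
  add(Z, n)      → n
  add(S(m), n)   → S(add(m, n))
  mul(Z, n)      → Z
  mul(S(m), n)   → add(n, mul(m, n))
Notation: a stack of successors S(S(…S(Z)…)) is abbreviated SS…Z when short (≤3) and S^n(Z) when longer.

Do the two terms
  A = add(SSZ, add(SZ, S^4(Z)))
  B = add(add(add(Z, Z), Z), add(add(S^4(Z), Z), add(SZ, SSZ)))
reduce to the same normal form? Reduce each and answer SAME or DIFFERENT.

Answer: SAME — A ⇓ S^7(Z), B ⇓ S^7(Z)

Reduction:
Term A:
  start: add(SSZ, add(SZ, S^4(Z)))
  [1] S(add(SZ, add(SZ, S^4(Z))))
  [2] S(S(add(Z, add(SZ, S^4(Z)))))
  [3] S(S(add(SZ, S^4(Z))))
  [4] S(S(S(add(Z, S^4(Z)))))
  [5] S^7(Z)

Term B:
  start: add(add(add(Z, Z), Z), add(add(S^4(Z), Z), add(SZ, SSZ)))
  [1] add(add(Z, Z), add(add(S^4(Z), Z), add(SZ, SSZ)))
  [2] add(Z, add(add(S^4(Z), Z), add(SZ, SSZ)))
  [3] add(add(S^4(Z), Z), add(SZ, SSZ))
  [4] add(S(add(SSSZ, Z)), add(SZ, SSZ))
  [5] S(add(add(SSSZ, Z), add(SZ, SSZ)))
  [6] S(add(S(add(SSZ, Z)), add(SZ, SSZ)))
  [7] S(S(add(add(SSZ, Z), add(SZ, SSZ))))
  [8] S(S(add(S(add(SZ, Z)), add(SZ, SSZ))))
  [9] S(S(S(add(add(SZ, Z), add(SZ, SSZ)))))
  [10] S(S(S(add(S(add(Z, Z)), add(SZ, SSZ)))))
  [11] S(S(S(S(add(add(Z, Z), add(SZ, SSZ))))))
  [12] S(S(S(S(add(Z, add(SZ, SSZ))))))
  [13] S(S(S(S(add(SZ, SSZ)))))
  [14] S(S(S(S(S(add(Z, SSZ))))))
  [15] S^7(Z)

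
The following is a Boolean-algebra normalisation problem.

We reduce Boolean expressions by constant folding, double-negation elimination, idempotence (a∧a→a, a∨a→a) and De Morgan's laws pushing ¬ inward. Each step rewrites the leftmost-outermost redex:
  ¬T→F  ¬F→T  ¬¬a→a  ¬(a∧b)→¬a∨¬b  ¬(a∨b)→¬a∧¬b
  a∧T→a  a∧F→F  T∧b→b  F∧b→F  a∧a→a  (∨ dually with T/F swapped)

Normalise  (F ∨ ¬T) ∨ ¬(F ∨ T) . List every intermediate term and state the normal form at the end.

  start: (F ∨ ¬T) ∨ ¬(F ∨ T)
  step 1: ¬T ∨ ¬(F ∨ T)
  step 2: F ∨ ¬(F ∨ T)
  step 3: ¬(F ∨ T)
  step 4: ¬F ∧ ¬T
  step 5: T ∧ ¬T
  step 6: ¬T
  step 7: F

Answer: normal form = F  (in 7 steps)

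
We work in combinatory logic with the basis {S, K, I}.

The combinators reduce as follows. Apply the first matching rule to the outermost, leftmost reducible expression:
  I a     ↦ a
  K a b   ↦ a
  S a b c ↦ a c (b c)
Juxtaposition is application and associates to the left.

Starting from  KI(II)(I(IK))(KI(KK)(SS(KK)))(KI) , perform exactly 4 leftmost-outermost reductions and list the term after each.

  start: KI(II)(I(IK))(KI(KK)(SS(KK)))(KI)
  [1] I(I(IK))(KI(KK)(SS(KK)))(KI)
  [2] I(IK)(KI(KK)(SS(KK)))(KI)
  [3] IK(KI(KK)(SS(KK)))(KI)
  [4] K(KI(KK)(SS(KK)))(KI)

Answer: after 4 steps: K(KI(KK)(SS(KK)))(KI)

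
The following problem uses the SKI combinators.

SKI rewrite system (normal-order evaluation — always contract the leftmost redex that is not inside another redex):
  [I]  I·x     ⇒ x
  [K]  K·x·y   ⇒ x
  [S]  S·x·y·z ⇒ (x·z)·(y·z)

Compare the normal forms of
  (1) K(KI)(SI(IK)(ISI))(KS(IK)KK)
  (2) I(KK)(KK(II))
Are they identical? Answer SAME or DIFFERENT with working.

Answer: DIFFERENT — A ⇓ I, B ⇓ K

Working:
Term A:
  start: K(KI)(SI(IK)(ISI))(KS(IK)KK)
  →1  KI(KS(IK)KK)
  →2  I

Term B:
  start: I(KK)(KK(II))
  →1  KK(KK(II))
  →2  K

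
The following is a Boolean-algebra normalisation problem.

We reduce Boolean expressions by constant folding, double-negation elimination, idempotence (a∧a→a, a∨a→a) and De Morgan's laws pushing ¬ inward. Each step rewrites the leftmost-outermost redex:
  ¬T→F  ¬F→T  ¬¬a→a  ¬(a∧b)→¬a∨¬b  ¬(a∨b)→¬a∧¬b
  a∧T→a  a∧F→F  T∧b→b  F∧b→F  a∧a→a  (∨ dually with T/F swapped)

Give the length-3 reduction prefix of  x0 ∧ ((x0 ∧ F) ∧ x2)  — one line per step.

Answer: after 3 steps: F

Derivation:
  start: x0 ∧ ((x0 ∧ F) ∧ x2)
  [1] x0 ∧ (F ∧ x2)
  [2] x0 ∧ F
  [3] F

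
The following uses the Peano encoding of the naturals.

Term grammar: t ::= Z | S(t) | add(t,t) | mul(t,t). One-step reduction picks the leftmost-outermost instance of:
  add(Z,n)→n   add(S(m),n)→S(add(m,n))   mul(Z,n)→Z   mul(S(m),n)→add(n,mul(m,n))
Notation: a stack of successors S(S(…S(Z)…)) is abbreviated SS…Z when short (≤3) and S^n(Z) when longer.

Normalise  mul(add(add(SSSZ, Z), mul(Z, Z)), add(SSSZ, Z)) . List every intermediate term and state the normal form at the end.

Answer: normal form = S^9(Z)  (in 37 steps)

Derivation:
  start: mul(add(add(SSSZ, Z), mul(Z, Z)), add(SSSZ, Z))
  step 1: mul(add(S(add(SSZ, Z)), mul(Z, Z)), add(SSSZ, Z))
  step 2: mul(S(add(add(SSZ, Z), mul(Z, Z))), add(SSSZ, Z))
  step 3: add(add(SSSZ, Z), mul(add(add(SSZ, Z), mul(Z, Z)), add(SSSZ, Z)))
  step 4: add(S(add(SSZ, Z)), mul(add(add(SSZ, Z), mul(Z, Z)), add(SSSZ, Z)))
  step 5: S(add(add(SSZ, Z), mul(add(add(SSZ, Z), mul(Z, Z)), add(SSSZ, Z))))
  step 6: S(add(S(add(SZ, Z)), mul(add(add(SSZ, Z), mul(Z, Z)), add(SSSZ, Z))))
  step 7: S(S(add(add(SZ, Z), mul(add(add(SSZ, Z), mul(Z, Z)), add(SSSZ, Z)))))
  step 8: S(S(add(S(add(Z, Z)), mul(add(add(SSZ, Z), mul(Z, Z)), add(SSSZ, Z)))))
  step 9: S(S(S(add(add(Z, Z), mul(add(add(SSZ, Z), mul(Z, Z)), add(SSSZ, Z))))))
  step 10: S(S(S(add(Z, mul(add(add(SSZ, Z), mul(Z, Z)), add(SSSZ, Z))))))
  step 11: S(S(S(mul(add(add(SSZ, Z), mul(Z, Z)), add(SSSZ, Z)))))
  step 12: S(S(S(mul(add(S(add(SZ, Z)), mul(Z, Z)), add(SSSZ, Z)))))
  step 13: S(S(S(mul(S(add(add(SZ, Z), mul(Z, Z))), add(SSSZ, Z)))))
  step 14: S(S(S(add(add(SSSZ, Z), mul(add(add(SZ, Z), mul(Z, Z)), add(SSSZ, Z))))))
  step 15: S(S(S(add(S(add(SSZ, Z)), mul(add(add(SZ, Z), mul(Z, Z)), add(SSSZ, Z))))))
  step 16: S(S(S(S(add(add(SSZ, Z), mul(add(add(SZ, Z), mul(Z, Z)), add(SSSZ, Z)))))))
  step 17: S(S(S(S(add(S(add(SZ, Z)), mul(add(add(SZ, Z), mul(Z, Z)), add(SSSZ, Z)))))))
  step 18: S(S(S(S(S(add(add(SZ, Z), mul(add(add(SZ, Z), mul(Z, Z)), add(SSSZ, Z))))))))
  step 19: S(S(S(S(S(add(S(add(Z, Z)), mul(add(add(SZ, Z), mul(Z, Z)), add(SSSZ, Z))))))))
  step 20: S(S(S(S(S(S(add(add(Z, Z), mul(add(add(SZ, Z), mul(Z, Z)), add(SSSZ, Z)))))))))
  step 21: S(S(S(S(S(S(add(Z, mul(add(add(SZ, Z), mul(Z, Z)), add(SSSZ, Z)))))))))
  step 22: S(S(S(S(S(S(mul(add(add(SZ, Z), mul(Z, Z)), add(SSSZ, Z))))))))
  step 23: S(S(S(S(S(S(mul(add(S(add(Z, Z)), mul(Z, Z)), add(SSSZ, Z))))))))
  step 24: S(S(S(S(S(S(mul(S(add(add(Z, Z), mul(Z, Z))), add(SSSZ, Z))))))))
  step 25: S(S(S(S(S(S(add(add(SSSZ, Z), mul(add(add(Z, Z), mul(Z, Z)), add(SSSZ, Z)))))))))
  step 26: S(S(S(S(S(S(add(S(add(SSZ, Z)), mul(add(add(Z, Z), mul(Z, Z)), add(SSSZ, Z)))))))))
  step 27: S(S(S(S(S(S(S(add(add(SSZ, Z), mul(add(add(Z, Z), mul(Z, Z)), add(SSSZ, Z))))))))))
  step 28: S(S(S(S(S(S(S(add(S(add(SZ, Z)), mul(add(add(Z, Z), mul(Z, Z)), add(SSSZ, Z))))))))))
  step 29: S(S(S(S(S(S(S(S(add(add(SZ, Z), mul(add(add(Z, Z), mul(Z, Z)), add(SSSZ, Z)))))))))))
  step 30: S(S(S(S(S(S(S(S(add(S(add(Z, Z)), mul(add(add(Z, Z), mul(Z, Z)), add(SSSZ, Z)))))))))))
  step 31: S(S(S(S(S(S(S(S(S(add(add(Z, Z), mul(add(add(Z, Z), mul(Z, Z)), add(SSSZ, Z))))))))))))
  step 32: S(S(S(S(S(S(S(S(S(add(Z, mul(add(add(Z, Z), mul(Z, Z)), add(SSSZ, Z))))))))))))
  step 33: S(S(S(S(S(S(S(S(S(mul(add(add(Z, Z), mul(Z, Z)), add(SSSZ, Z)))))))))))
  step 34: S(S(S(S(S(S(S(S(S(mul(add(Z, mul(Z, Z)), add(SSSZ, Z)))))))))))
  step 35: S(S(S(S(S(S(S(S(S(mul(mul(Z, Z), add(SSSZ, Z)))))))))))
  step 36: S(S(S(S(S(S(S(S(S(mul(Z, add(SSSZ, Z)))))))))))
  step 37: S^9(Z)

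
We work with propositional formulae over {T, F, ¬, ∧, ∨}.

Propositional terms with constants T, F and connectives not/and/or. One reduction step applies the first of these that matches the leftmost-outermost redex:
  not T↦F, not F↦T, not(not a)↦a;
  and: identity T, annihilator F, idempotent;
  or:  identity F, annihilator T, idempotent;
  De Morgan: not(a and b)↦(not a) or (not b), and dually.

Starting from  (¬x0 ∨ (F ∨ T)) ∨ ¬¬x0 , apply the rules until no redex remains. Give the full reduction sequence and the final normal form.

  start: (¬x0 ∨ (F ∨ T)) ∨ ¬¬x0
  →1  (¬x0 ∨ T) ∨ ¬¬x0
  →2  T ∨ ¬¬x0
  →3  T

Answer: normal form = T  (in 3 steps)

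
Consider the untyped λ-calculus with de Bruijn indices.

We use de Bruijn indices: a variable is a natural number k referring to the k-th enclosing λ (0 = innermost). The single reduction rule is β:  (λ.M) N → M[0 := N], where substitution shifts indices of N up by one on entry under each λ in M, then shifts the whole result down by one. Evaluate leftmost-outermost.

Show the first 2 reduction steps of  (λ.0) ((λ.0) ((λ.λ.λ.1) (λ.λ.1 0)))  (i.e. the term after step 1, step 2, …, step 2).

  start: (λ.0) ((λ.0) ((λ.λ.λ.1) (λ.λ.1 0)))
  →1  (λ.0) ((λ.λ.λ.1) (λ.λ.1 0))
  →2  (λ.λ.λ.1) (λ.λ.1 0)

Answer: after 2 steps: (λ.λ.λ.1) (λ.λ.1 0)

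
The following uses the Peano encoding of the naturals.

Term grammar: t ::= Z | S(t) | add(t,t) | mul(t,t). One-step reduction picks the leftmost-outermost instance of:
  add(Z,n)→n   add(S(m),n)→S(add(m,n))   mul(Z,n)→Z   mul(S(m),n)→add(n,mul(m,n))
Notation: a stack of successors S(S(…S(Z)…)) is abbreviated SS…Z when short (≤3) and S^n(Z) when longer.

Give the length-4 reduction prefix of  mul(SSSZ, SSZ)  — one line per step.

Answer: after 4 steps: S(S(mul(SSZ, SSZ)))

Derivation:
  start: mul(SSSZ, SSZ)
  step 1: add(SSZ, mul(SSZ, SSZ))
  step 2: S(add(SZ, mul(SSZ, SSZ)))
  step 3: S(S(add(Z, mul(SSZ, SSZ))))
  step 4: S(S(mul(SSZ, SSZ)))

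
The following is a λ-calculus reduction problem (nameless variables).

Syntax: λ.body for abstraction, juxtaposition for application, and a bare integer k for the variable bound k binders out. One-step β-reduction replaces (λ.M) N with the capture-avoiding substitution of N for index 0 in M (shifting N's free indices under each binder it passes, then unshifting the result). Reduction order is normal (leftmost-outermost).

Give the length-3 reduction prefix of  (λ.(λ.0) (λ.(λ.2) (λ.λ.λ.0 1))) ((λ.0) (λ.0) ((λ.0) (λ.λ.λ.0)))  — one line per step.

Answer: after 3 steps: λ.(λ.0) (λ.0) ((λ.0) (λ.λ.λ.0))

Reduction:
  start: (λ.(λ.0) (λ.(λ.2) (λ.λ.λ.0 1))) ((λ.0) (λ.0) ((λ.0) (λ.λ.λ.0)))
  [1] (λ.0) (λ.(λ.(λ.0) (λ.0) ((λ.0) (λ.λ.λ.0))) (λ.λ.λ.0 1))
  [2] λ.(λ.(λ.0) (λ.0) ((λ.0) (λ.λ.λ.0))) (λ.λ.λ.0 1)
  [3] λ.(λ.0) (λ.0) ((λ.0) (λ.λ.λ.0))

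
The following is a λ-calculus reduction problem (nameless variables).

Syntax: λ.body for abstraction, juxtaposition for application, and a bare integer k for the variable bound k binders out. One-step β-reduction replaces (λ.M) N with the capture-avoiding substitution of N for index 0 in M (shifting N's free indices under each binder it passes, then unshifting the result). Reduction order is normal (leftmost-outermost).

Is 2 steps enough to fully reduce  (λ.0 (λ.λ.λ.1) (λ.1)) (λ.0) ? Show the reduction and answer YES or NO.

Answer: NO — after 2 steps the term is (λ.λ.λ.1) (λ.λ.0), not yet normal

Working:
  start: (λ.0 (λ.λ.λ.1) (λ.1)) (λ.0)
  →1  (λ.0) (λ.λ.λ.1) (λ.λ.0)
  →2  (λ.λ.λ.1) (λ.λ.0)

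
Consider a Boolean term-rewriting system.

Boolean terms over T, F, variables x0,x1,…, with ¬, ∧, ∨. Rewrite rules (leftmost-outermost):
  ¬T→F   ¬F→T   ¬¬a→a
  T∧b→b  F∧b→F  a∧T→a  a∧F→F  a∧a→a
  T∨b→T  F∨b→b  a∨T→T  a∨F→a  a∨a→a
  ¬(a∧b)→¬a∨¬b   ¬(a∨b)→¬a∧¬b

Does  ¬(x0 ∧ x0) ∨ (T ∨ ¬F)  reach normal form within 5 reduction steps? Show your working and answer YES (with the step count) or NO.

Answer: YES — reaches normal form T in 4 ≤ 5 steps

Working:
  start: ¬(x0 ∧ x0) ∨ (T ∨ ¬F)
  step 1: (¬x0 ∨ ¬x0) ∨ (T ∨ ¬F)
  step 2: ¬x0 ∨ (T ∨ ¬F)
  step 3: ¬x0 ∨ T
  step 4: T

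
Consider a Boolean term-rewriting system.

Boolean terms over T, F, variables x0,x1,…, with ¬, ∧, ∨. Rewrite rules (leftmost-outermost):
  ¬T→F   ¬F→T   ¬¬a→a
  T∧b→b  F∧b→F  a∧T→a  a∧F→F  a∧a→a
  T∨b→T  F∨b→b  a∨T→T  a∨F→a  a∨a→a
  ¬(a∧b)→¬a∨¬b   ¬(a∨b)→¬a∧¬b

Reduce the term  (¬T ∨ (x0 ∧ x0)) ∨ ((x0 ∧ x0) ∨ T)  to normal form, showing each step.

Answer: normal form = T  (in 5 steps)

Reduction:
  start: (¬T ∨ (x0 ∧ x0)) ∨ ((x0 ∧ x0) ∨ T)
  step 1: (F ∨ (x0 ∧ x0)) ∨ ((x0 ∧ x0) ∨ T)
  step 2: (x0 ∧ x0) ∨ ((x0 ∧ x0) ∨ T)
  step 3: x0 ∨ ((x0 ∧ x0) ∨ T)
  step 4: x0 ∨ T
  step 5: T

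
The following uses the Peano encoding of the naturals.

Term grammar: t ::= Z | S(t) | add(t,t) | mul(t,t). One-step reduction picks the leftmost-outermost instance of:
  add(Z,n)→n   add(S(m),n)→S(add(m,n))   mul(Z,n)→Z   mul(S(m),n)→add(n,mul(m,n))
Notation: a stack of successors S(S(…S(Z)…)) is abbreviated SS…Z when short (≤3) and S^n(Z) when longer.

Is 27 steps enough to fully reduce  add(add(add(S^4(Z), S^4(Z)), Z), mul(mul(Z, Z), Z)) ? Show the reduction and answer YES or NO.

  start: add(add(add(S^4(Z), S^4(Z)), Z), mul(mul(Z, Z), Z))
  [1] add(add(S(add(SSSZ, S^4(Z))), Z), mul(mul(Z, Z), Z))
  [2] add(S(add(add(SSSZ, S^4(Z)), Z)), mul(mul(Z, Z), Z))
  [3] S(add(add(add(SSSZ, S^4(Z)), Z), mul(mul(Z, Z), Z)))
  [4] S(add(add(S(add(SSZ, S^4(Z))), Z), mul(mul(Z, Z), Z)))
  [5] S(add(S(add(add(SSZ, S^4(Z)), Z)), mul(mul(Z, Z), Z)))
  [6] S(S(add(add(add(SSZ, S^4(Z)), Z), mul(mul(Z, Z), Z))))
  [7] S(S(add(add(S(add(SZ, S^4(Z))), Z), mul(mul(Z, Z), Z))))
  [8] S(S(add(S(add(add(SZ, S^4(Z)), Z)), mul(mul(Z, Z), Z))))
  [9] S(S(S(add(add(add(SZ, S^4(Z)), Z), mul(mul(Z, Z), Z)))))
  [10] S(S(S(add(add(S(add(Z, S^4(Z))), Z), mul(mul(Z, Z), Z)))))
  [11] S(S(S(add(S(add(add(Z, S^4(Z)), Z)), mul(mul(Z, Z), Z)))))
  [12] S(S(S(S(add(add(add(Z, S^4(Z)), Z), mul(mul(Z, Z), Z))))))
  [13] S(S(S(S(add(add(S^4(Z), Z), mul(mul(Z, Z), Z))))))
  [14] S(S(S(S(add(S(add(SSSZ, Z)), mul(mul(Z, Z), Z))))))
  [15] S(S(S(S(S(add(add(SSSZ, Z), mul(mul(Z, Z), Z)))))))
  [16] S(S(S(S(S(add(S(add(SSZ, Z)), mul(mul(Z, Z), Z)))))))
  [17] S(S(S(S(S(S(add(add(SSZ, Z), mul(mul(Z, Z), Z))))))))
  [18] S(S(S(S(S(S(add(S(add(SZ, Z)), mul(mul(Z, Z), Z))))))))
  [19] S(S(S(S(S(S(S(add(add(SZ, Z), mul(mul(Z, Z), Z)))))))))
  [20] S(S(S(S(S(S(S(add(S(add(Z, Z)), mul(mul(Z, Z), Z)))))))))
  [21] S(S(S(S(S(S(S(S(add(add(Z, Z), mul(mul(Z, Z), Z))))))))))
  [22] S(S(S(S(S(S(S(S(add(Z, mul(mul(Z, Z), Z))))))))))
  [23] S(S(S(S(S(S(S(S(mul(mul(Z, Z), Z)))))))))
  [24] S(S(S(S(S(S(S(S(mul(Z, Z)))))))))
  [25] S^8(Z)

Answer: YES — reaches normal form S^8(Z) in 25 ≤ 27 steps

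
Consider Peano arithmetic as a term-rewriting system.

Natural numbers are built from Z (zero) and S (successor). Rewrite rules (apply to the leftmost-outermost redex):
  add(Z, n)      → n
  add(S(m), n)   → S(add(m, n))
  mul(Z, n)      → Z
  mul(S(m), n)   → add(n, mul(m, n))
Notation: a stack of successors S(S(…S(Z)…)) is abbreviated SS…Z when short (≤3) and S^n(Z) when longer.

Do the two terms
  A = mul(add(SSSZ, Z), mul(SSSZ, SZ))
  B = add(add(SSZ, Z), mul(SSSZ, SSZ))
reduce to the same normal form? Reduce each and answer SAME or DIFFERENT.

Answer: DIFFERENT — A ⇓ S^9(Z), B ⇓ S^8(Z)

Derivation:
Term A:
  start: mul(add(SSSZ, Z), mul(SSSZ, SZ))
  [1] mul(S(add(SSZ, Z)), mul(SSSZ, SZ))
  [2] add(mul(SSSZ, SZ), mul(add(SSZ, Z), mul(SSSZ, SZ)))
  [3] add(add(SZ, mul(SSZ, SZ)), mul(add(SSZ, Z), mul(SSSZ, SZ)))
  [4] add(S(add(Z, mul(SSZ, SZ))), mul(add(SSZ, Z), mul(SSSZ, SZ)))
  [5] S(add(add(Z, mul(SSZ, SZ)), mul(add(SSZ, Z), mul(SSSZ, SZ))))
  [6] S(add(mul(SSZ, SZ), mul(add(SSZ, Z), mul(SSSZ, SZ))))
  [7] S(add(add(SZ, mul(SZ, SZ)), mul(add(SSZ, Z), mul(SSSZ, SZ))))
  [8] S(add(S(add(Z, mul(SZ, SZ))), mul(add(SSZ, Z), mul(SSSZ, SZ))))
  [9] S(S(add(add(Z, mul(SZ, SZ)), mul(add(SSZ, Z), mul(SSSZ, SZ)))))
  [10] S(S(add(mul(SZ, SZ), mul(add(SSZ, Z), mul(SSSZ, SZ)))))
  [11] S(S(add(add(SZ, mul(Z, SZ)), mul(add(SSZ, Z), mul(SSSZ, SZ)))))
  [12] S(S(add(S(add(Z, mul(Z, SZ))), mul(add(SSZ, Z), mul(SSSZ, SZ)))))
  [13] S(S(S(add(add(Z, mul(Z, SZ)), mul(add(SSZ, Z), mul(SSSZ, SZ))))))
  [14] S(S(S(add(mul(Z, SZ), mul(add(SSZ, Z), mul(SSSZ, SZ))))))
  [15] S(S(S(add(Z, mul(add(SSZ, Z), mul(SSSZ, SZ))))))
  [16] S(S(S(mul(add(SSZ, Z), mul(SSSZ, SZ)))))
  [17] S(S(S(mul(S(add(SZ, Z)), mul(SSSZ, SZ)))))
  [18] S(S(S(add(mul(SSSZ, SZ), mul(add(SZ, Z), mul(SSSZ, SZ))))))
  [19] S(S(S(add(add(SZ, mul(SSZ, SZ)), mul(add(SZ, Z), mul(SSSZ, SZ))))))
  [20] S(S(S(add(S(add(Z, mul(SSZ, SZ))), mul(add(SZ, Z), mul(SSSZ, SZ))))))
  [21] S(S(S(S(add(add(Z, mul(SSZ, SZ)), mul(add(SZ, Z), mul(SSSZ, SZ)))))))
  [22] S(S(S(S(add(mul(SSZ, SZ), mul(add(SZ, Z), mul(SSSZ, SZ)))))))
  [23] S(S(S(S(add(add(SZ, mul(SZ, SZ)), mul(add(SZ, Z), mul(SSSZ, SZ)))))))
  [24] S(S(S(S(add(S(add(Z, mul(SZ, SZ))), mul(add(SZ, Z), mul(SSSZ, SZ)))))))
  [25] S(S(S(S(S(add(add(Z, mul(SZ, SZ)), mul(add(SZ, Z), mul(SSSZ, SZ))))))))
  [26] S(S(S(S(S(add(mul(SZ, SZ), mul(add(SZ, Z), mul(SSSZ, SZ))))))))
  [27] S(S(S(S(S(add(add(SZ, mul(Z, SZ)), mul(add(SZ, Z), mul(SSSZ, SZ))))))))
  [28] S(S(S(S(S(add(S(add(Z, mul(Z, SZ))), mul(add(SZ, Z), mul(SSSZ, SZ))))))))
  [29] S(S(S(S(S(S(add(add(Z, mul(Z, SZ)), mul(add(SZ, Z), mul(SSSZ, SZ)))))))))
  [30] S(S(S(S(S(S(add(mul(Z, SZ), mul(add(SZ, Z), mul(SSSZ, SZ)))))))))
  [31] S(S(S(S(S(S(add(Z, mul(add(SZ, Z), mul(SSSZ, SZ)))))))))
  [32] S(S(S(S(S(S(mul(add(SZ, Z), mul(SSSZ, SZ))))))))
  [33] S(S(S(S(S(S(mul(S(add(Z, Z)), mul(SSSZ, SZ))))))))
  [34] S(S(S(S(S(S(add(mul(SSSZ, SZ), mul(add(Z, Z), mul(SSSZ, SZ)))))))))
  [35] S(S(S(S(S(S(add(add(SZ, mul(SSZ, SZ)), mul(add(Z, Z), mul(SSSZ, SZ)))))))))
  [36] S(S(S(S(S(S(add(S(add(Z, mul(SSZ, SZ))), mul(add(Z, Z), mul(SSSZ, SZ)))))))))
  [37] S(S(S(S(S(S(S(add(add(Z, mul(SSZ, SZ)), mul(add(Z, Z), mul(SSSZ, SZ))))))))))
  [38] S(S(S(S(S(S(S(add(mul(SSZ, SZ), mul(add(Z, Z), mul(SSSZ, SZ))))))))))
  [39] S(S(S(S(S(S(S(add(add(SZ, mul(SZ, SZ)), mul(add(Z, Z), mul(SSSZ, SZ))))))))))
  [40] S(S(S(S(S(S(S(add(S(add(Z, mul(SZ, SZ))), mul(add(Z, Z), mul(SSSZ, SZ))))))))))
  [41] S(S(S(S(S(S(S(S(add(add(Z, mul(SZ, SZ)), mul(add(Z, Z), mul(SSSZ, SZ)))))))))))
  [42] S(S(S(S(S(S(S(S(add(mul(SZ, SZ), mul(add(Z, Z), mul(SSSZ, SZ)))))))))))
  [43] S(S(S(S(S(S(S(S(add(add(SZ, mul(Z, SZ)), mul(add(Z, Z), mul(SSSZ, SZ)))))))))))
  [44] S(S(S(S(S(S(S(S(add(S(add(Z, mul(Z, SZ))), mul(add(Z, Z), mul(SSSZ, SZ)))))))))))
  [45] S(S(S(S(S(S(S(S(S(add(add(Z, mul(Z, SZ)), mul(add(Z, Z), mul(SSSZ, SZ))))))))))))
  [46] S(S(S(S(S(S(S(S(S(add(mul(Z, SZ), mul(add(Z, Z), mul(SSSZ, SZ))))))))))))
  [47] S(S(S(S(S(S(S(S(S(add(Z, mul(add(Z, Z), mul(SSSZ, SZ))))))))))))
  [48] S(S(S(S(S(S(S(S(S(mul(add(Z, Z), mul(SSSZ, SZ)))))))))))
  [49] S(S(S(S(S(S(S(S(S(mul(Z, mul(SSSZ, SZ)))))))))))
  [50] S^9(Z)

Term B:
  start: add(add(SSZ, Z), mul(SSSZ, SSZ))
  [1] add(S(add(SZ, Z)), mul(SSSZ, SSZ))
  [2] S(add(add(SZ, Z), mul(SSSZ, SSZ)))
  [3] S(add(S(add(Z, Z)), mul(SSSZ, SSZ)))
  [4] S(S(add(add(Z, Z), mul(SSSZ, SSZ))))
  [5] S(S(add(Z, mul(SSSZ, SSZ))))
  [6] S(S(mul(SSSZ, SSZ)))
  [7] S(S(add(SSZ, mul(SSZ, SSZ))))
  [8] S(S(S(add(SZ, mul(SSZ, SSZ)))))
  [9] S(S(S(S(add(Z, mul(SSZ, SSZ))))))
  [10] S(S(S(S(mul(SSZ, SSZ)))))
  [11] S(S(S(S(add(SSZ, mul(SZ, SSZ))))))
  [12] S(S(S(S(S(add(SZ, mul(SZ, SSZ)))))))
  [13] S(S(S(S(S(S(add(Z, mul(SZ, SSZ))))))))
  [14] S(S(S(S(S(S(mul(SZ, SSZ)))))))
  [15] S(S(S(S(S(S(add(SSZ, mul(Z, SSZ))))))))
  [16] S(S(S(S(S(S(S(add(SZ, mul(Z, SSZ)))))))))
  [17] S(S(S(S(S(S(S(S(add(Z, mul(Z, SSZ))))))))))
  [18] S(S(S(S(S(S(S(S(mul(Z, SSZ)))))))))
  [19] S^8(Z)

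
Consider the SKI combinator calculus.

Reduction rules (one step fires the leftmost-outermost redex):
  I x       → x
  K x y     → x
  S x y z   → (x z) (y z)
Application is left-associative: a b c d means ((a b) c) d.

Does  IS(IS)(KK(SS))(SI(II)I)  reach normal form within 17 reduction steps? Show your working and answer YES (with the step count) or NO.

  start: IS(IS)(KK(SS))(SI(II)I)
  →1  S(IS)(KK(SS))(SI(II)I)
  →2  IS(SI(II)I)(KK(SS)(SI(II)I))
  →3  S(SI(II)I)(KK(SS)(SI(II)I))
  →4  S(II(III))(KK(SS)(SI(II)I))
  →5  S(I(III))(KK(SS)(SI(II)I))
  →6  S(III)(KK(SS)(SI(II)I))
  →7  S(II)(KK(SS)(SI(II)I))
  →8  SI(KK(SS)(SI(II)I))
  →9  SI(K(SI(II)I))
  →10  SI(K(II(III)))
  →11  SI(K(I(III)))
  →12  SI(K(III))
  →13  SI(K(II))
  →14  SI(KI)

Answer: YES — reaches normal form SI(KI) in 14 ≤ 17 steps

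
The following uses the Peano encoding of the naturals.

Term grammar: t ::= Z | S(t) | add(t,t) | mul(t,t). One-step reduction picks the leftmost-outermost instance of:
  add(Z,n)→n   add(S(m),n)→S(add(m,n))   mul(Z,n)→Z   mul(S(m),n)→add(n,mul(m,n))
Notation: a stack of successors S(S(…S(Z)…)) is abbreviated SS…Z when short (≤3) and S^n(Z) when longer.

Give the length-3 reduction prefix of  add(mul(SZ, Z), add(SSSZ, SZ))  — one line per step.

Answer: after 3 steps: add(Z, add(SSSZ, SZ))

Working:
  start: add(mul(SZ, Z), add(SSSZ, SZ))
  [1] add(add(Z, mul(Z, Z)), add(SSSZ, SZ))
  [2] add(mul(Z, Z), add(SSSZ, SZ))
  [3] add(Z, add(SSSZ, SZ))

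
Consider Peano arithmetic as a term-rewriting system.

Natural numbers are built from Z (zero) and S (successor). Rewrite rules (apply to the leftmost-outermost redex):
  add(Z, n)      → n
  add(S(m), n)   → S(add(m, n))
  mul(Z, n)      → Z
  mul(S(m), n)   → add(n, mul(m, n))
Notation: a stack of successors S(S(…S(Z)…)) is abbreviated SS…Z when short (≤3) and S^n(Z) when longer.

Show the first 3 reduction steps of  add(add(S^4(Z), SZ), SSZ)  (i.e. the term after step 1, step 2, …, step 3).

Answer: after 3 steps: S(add(S(add(SSZ, SZ)), SSZ))

Reduction:
  start: add(add(S^4(Z), SZ), SSZ)
  step 1: add(S(add(SSSZ, SZ)), SSZ)
  step 2: S(add(add(SSSZ, SZ), SSZ))
  step 3: S(add(S(add(SSZ, SZ)), SSZ))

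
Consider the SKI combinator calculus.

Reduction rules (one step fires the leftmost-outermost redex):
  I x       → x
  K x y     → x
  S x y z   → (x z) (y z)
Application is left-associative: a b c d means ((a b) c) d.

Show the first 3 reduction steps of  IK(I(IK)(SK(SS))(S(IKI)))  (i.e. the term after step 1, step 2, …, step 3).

  start: IK(I(IK)(SK(SS))(S(IKI)))
  [1] K(I(IK)(SK(SS))(S(IKI)))
  [2] K(IK(SK(SS))(S(IKI)))
  [3] K(K(SK(SS))(S(IKI)))

Answer: after 3 steps: K(K(SK(SS))(S(IKI)))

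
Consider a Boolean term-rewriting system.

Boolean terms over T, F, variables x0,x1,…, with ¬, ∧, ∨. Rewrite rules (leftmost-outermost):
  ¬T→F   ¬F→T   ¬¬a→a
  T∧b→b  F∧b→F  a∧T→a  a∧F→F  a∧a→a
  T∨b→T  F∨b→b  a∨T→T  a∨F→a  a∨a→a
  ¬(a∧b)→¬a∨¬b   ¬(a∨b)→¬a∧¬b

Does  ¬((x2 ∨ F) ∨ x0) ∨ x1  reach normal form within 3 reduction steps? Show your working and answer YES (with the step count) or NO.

Answer: NO — after 3 steps the term is ((¬x2 ∧ T) ∧ ¬x0) ∨ x1, not yet normal

Reduction:
  start: ¬((x2 ∨ F) ∨ x0) ∨ x1
  [1] (¬(x2 ∨ F) ∧ ¬x0) ∨ x1
  [2] ((¬x2 ∧ ¬F) ∧ ¬x0) ∨ x1
  [3] ((¬x2 ∧ T) ∧ ¬x0) ∨ x1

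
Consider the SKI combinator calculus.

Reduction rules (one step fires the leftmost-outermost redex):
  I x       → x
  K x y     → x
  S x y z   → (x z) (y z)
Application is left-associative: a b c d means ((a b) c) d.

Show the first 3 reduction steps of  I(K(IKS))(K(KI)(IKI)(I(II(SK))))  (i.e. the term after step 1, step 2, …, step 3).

  start: I(K(IKS))(K(KI)(IKI)(I(II(SK))))
  →1  K(IKS)(K(KI)(IKI)(I(II(SK))))
  →2  IKS
  →3  KS

Answer: after 3 steps: KS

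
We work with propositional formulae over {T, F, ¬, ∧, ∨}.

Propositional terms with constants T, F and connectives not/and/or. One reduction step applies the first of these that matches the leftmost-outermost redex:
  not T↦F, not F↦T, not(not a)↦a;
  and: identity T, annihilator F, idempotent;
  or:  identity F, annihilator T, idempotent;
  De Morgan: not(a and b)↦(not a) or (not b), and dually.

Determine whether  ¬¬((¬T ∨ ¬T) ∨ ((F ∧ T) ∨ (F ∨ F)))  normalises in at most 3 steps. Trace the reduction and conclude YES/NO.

Answer: NO — after 3 steps the term is F ∨ ((F ∧ T) ∨ (F ∨ F)), not yet normal

Reduction:
  start: ¬¬((¬T ∨ ¬T) ∨ ((F ∧ T) ∨ (F ∨ F)))
  step 1: (¬T ∨ ¬T) ∨ ((F ∧ T) ∨ (F ∨ F))
  step 2: ¬T ∨ ((F ∧ T) ∨ (F ∨ F))
  step 3: F ∨ ((F ∧ T) ∨ (F ∨ F))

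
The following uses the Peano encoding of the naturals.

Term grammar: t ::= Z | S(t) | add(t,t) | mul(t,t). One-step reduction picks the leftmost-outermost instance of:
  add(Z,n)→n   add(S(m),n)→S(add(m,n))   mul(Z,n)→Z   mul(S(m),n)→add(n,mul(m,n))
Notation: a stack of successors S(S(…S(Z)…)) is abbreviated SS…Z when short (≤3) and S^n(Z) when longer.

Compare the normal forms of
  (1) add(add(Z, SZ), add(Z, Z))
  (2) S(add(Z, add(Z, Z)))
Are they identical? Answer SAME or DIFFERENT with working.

Answer: SAME — A ⇓ SZ, B ⇓ SZ

Derivation:
Term A:
  start: add(add(Z, SZ), add(Z, Z))
  [1] add(SZ, add(Z, Z))
  [2] S(add(Z, add(Z, Z)))
  [3] S(add(Z, Z))
  [4] SZ

Term B:
  start: S(add(Z, add(Z, Z)))
  [1] S(add(Z, Z))
  [2] SZ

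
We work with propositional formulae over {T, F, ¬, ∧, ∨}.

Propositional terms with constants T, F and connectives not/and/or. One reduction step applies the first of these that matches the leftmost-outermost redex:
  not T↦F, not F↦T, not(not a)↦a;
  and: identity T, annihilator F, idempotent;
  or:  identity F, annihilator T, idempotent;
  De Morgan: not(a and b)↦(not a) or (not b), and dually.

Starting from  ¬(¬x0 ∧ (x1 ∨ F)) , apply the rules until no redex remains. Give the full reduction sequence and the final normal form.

  start: ¬(¬x0 ∧ (x1 ∨ F))
  step 1: ¬¬x0 ∨ ¬(x1 ∨ F)
  step 2: x0 ∨ ¬(x1 ∨ F)
  step 3: x0 ∨ (¬x1 ∧ ¬F)
  step 4: x0 ∨ (¬x1 ∧ T)
  step 5: x0 ∨ ¬x1

Answer: normal form = x0 ∨ ¬x1  (in 5 steps)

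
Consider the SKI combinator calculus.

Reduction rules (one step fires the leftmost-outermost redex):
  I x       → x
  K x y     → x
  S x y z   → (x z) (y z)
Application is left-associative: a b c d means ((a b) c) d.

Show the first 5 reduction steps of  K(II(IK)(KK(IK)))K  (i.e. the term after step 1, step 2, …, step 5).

  start: K(II(IK)(KK(IK)))K
  [1] II(IK)(KK(IK))
  [2] I(IK)(KK(IK))
  [3] IK(KK(IK))
  [4] K(KK(IK))
  [5] KK

Answer: after 5 steps: KK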